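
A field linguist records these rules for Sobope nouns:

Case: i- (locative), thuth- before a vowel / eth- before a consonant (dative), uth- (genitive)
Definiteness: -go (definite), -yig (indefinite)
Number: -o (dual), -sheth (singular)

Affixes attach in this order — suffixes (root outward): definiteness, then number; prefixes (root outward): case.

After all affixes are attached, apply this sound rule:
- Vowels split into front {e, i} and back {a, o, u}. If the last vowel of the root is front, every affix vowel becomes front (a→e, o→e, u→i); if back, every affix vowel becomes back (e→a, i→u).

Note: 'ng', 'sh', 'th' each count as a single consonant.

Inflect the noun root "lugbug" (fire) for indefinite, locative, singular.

ulugbugyugshath

Attach definiteness indefinite -yig → lugbugyig.
Attach number singular -sheth → lugbugyigsheth.
Attach case locative i- → ilugbugyigsheth.
Apply vowel harmony: ilugbugyigsheth → ulugbugyugshath.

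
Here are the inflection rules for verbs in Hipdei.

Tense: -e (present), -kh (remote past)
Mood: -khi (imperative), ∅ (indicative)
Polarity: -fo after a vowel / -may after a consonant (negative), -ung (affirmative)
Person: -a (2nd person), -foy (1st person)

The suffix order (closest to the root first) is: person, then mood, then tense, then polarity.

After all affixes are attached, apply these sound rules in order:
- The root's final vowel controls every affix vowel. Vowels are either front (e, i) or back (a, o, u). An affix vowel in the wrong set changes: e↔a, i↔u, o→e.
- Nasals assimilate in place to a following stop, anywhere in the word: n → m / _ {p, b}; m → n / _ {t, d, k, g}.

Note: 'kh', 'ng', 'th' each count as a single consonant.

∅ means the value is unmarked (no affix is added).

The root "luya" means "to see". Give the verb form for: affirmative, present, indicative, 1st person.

Attach person 1st person -foy → luyafoy.
mood = indicative: zero marking, form stays luyafoy.
Attach tense present -e → luyafoye.
Attach polarity affirmative -ung → luyafoyeung.
Apply vowel harmony: luyafoyeung → luyafoyaung.
Nasal assimilation: no change.

luyafoyaung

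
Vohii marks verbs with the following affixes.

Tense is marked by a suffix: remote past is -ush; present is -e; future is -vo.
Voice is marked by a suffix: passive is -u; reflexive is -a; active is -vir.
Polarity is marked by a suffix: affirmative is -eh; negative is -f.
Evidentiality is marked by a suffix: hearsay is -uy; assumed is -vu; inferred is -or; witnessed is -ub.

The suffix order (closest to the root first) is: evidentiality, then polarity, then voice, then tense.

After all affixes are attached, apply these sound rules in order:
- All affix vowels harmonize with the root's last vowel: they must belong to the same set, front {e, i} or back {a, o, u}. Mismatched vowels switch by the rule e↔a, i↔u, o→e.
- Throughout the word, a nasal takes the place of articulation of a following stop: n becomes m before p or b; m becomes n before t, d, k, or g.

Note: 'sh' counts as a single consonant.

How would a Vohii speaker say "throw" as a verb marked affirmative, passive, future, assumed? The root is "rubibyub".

Attach evidentiality assumed -vu → rubibyubvu.
Attach polarity affirmative -eh → rubibyubvueh.
Attach voice passive -u → rubibyubvuehu.
Attach tense future -vo → rubibyubvuehuvo.
Apply vowel harmony: rubibyubvuehuvo → rubibyubvuahuvo.
Nasal assimilation: no change.

rubibyubvuahuvo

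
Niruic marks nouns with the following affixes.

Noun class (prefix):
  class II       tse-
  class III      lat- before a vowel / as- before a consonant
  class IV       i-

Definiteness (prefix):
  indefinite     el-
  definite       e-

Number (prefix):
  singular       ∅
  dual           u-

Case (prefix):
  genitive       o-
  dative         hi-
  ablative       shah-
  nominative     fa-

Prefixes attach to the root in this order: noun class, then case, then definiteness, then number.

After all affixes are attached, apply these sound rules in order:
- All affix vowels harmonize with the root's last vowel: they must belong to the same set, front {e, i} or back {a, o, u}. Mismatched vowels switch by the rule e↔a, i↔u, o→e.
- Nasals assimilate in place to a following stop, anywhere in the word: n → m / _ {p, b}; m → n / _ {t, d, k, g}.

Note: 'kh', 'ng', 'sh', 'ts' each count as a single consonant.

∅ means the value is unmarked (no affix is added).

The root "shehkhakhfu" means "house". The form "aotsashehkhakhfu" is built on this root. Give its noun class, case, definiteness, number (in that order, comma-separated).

Segment: e-o-tse-shehkhakhfu.
noun class: tse- → class II.
case: o- → genitive.
definiteness: e- → definite.
number: ∅ → singular.

class II, genitive, definite, singular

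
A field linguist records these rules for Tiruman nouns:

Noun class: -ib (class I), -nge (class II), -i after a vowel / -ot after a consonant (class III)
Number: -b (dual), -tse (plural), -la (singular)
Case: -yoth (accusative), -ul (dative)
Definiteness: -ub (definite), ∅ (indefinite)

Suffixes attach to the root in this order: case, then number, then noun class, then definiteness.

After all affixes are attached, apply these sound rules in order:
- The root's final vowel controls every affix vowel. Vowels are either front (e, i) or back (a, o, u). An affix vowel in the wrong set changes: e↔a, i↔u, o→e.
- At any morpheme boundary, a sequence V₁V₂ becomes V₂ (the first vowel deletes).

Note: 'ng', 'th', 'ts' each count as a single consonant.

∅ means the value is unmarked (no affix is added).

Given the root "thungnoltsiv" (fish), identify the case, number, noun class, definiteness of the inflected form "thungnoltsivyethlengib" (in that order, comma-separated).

Segment: thungnoltsiv-yoth-la-nge-ub.
case: -yoth → accusative.
number: -la → singular.
noun class: -nge → class II.
definiteness: -ub → definite.

accusative, singular, class II, definite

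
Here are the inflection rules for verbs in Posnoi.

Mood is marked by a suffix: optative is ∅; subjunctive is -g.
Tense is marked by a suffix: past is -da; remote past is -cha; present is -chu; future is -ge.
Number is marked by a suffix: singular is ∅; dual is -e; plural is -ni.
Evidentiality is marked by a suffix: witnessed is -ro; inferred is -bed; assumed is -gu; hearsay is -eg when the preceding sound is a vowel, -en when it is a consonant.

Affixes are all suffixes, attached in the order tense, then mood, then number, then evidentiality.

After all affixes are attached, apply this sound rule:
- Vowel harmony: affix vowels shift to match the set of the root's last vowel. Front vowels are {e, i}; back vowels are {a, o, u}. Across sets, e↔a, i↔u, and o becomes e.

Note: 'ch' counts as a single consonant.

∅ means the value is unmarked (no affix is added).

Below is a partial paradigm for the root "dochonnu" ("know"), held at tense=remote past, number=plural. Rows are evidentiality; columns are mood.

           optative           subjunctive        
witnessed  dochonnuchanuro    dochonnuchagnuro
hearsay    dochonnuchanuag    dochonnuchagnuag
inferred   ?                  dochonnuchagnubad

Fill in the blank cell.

Attach tense remote past -cha → dochonnucha.
mood = optative: zero marking, form stays dochonnucha.
Attach number plural -ni → dochonnuchani.
Attach evidentiality inferred -bed → dochonnuchanibed.
Apply vowel harmony: dochonnuchanibed → dochonnuchanubad.

dochonnuchanubad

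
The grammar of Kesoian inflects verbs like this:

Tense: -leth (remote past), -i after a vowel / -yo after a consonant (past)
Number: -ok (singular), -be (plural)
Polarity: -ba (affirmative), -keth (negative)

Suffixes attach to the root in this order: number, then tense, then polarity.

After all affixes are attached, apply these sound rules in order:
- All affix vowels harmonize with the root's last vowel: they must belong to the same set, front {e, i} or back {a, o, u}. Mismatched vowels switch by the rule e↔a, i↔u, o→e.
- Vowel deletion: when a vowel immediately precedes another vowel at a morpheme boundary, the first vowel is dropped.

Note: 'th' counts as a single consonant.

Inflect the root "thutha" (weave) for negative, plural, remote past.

Attach number plural -be → thuthabe.
Attach tense remote past -leth → thuthabeleth.
Attach polarity negative -keth → thuthabelethketh.
Apply vowel harmony: thuthabelethketh → thuthabalathkath.
Vowel deletion: no change.

thuthabalathkath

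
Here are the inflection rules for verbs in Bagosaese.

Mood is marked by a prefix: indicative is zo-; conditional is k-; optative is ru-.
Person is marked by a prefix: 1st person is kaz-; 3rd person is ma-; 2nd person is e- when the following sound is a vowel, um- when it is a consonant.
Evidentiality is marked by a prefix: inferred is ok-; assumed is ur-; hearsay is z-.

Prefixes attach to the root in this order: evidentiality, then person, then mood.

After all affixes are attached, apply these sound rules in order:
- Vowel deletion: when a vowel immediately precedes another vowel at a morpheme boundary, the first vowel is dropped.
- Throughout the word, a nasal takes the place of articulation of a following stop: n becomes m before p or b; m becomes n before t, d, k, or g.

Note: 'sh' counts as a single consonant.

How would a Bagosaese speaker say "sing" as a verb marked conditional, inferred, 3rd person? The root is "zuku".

Attach evidentiality inferred ok- → okzuku.
Attach person 3rd person ma- → maokzuku.
Attach mood conditional k- → kmaokzuku.
Apply vowel deletion: kmaokzuku → kmokzuku.
Nasal assimilation: no change.

kmokzuku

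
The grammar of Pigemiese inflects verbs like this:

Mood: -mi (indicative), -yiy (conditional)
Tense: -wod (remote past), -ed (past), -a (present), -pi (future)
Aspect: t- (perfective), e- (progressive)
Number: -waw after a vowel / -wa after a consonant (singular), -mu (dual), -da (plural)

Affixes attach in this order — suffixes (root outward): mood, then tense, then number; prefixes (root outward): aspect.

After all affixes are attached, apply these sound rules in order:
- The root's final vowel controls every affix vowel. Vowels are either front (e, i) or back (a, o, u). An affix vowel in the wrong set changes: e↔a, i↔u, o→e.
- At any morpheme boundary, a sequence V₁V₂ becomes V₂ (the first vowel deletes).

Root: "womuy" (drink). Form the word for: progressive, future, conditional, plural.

awomuyyuypuda

Attach mood conditional -yiy → womuyyiy.
Attach tense future -pi → womuyyiypi.
Attach number plural -da → womuyyiypida.
Attach aspect progressive e- → ewomuyyiypida.
Apply vowel harmony: ewomuyyiypida → awomuyyuypuda.
Vowel deletion: no change.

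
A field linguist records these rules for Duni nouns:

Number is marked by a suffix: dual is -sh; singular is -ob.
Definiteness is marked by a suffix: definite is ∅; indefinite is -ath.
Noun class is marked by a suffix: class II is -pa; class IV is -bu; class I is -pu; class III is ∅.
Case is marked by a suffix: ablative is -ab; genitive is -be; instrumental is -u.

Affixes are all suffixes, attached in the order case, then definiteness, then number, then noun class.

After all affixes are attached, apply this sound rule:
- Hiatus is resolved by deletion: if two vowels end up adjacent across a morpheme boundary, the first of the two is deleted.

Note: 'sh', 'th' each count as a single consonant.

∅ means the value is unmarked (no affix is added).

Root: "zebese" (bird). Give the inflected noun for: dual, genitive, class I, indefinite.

Attach case genitive -be → zebesebe.
Attach definiteness indefinite -ath → zebesebeath.
Attach number dual -sh → zebesebeathsh.
Attach noun class class I -pu → zebesebeathshpu.
Apply vowel deletion: zebesebeathshpu → zebesebathshpu.

zebesebathshpu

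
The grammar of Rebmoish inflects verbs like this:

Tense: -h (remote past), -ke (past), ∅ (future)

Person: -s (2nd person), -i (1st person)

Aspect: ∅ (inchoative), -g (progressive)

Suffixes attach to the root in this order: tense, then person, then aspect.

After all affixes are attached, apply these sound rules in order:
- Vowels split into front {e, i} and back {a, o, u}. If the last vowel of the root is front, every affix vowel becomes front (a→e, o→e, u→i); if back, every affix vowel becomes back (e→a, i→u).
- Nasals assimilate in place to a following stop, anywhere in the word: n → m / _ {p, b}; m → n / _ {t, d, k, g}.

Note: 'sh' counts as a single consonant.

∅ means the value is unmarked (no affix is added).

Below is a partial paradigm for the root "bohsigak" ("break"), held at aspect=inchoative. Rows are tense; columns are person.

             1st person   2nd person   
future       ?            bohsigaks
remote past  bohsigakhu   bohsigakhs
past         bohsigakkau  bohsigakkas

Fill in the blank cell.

tense = future: zero marking, form stays bohsigak.
Attach person 1st person -i → bohsigaki.
aspect = inchoative: zero marking, form stays bohsigaki.
Apply vowel harmony: bohsigaki → bohsigaku.
Nasal assimilation: no change.

bohsigaku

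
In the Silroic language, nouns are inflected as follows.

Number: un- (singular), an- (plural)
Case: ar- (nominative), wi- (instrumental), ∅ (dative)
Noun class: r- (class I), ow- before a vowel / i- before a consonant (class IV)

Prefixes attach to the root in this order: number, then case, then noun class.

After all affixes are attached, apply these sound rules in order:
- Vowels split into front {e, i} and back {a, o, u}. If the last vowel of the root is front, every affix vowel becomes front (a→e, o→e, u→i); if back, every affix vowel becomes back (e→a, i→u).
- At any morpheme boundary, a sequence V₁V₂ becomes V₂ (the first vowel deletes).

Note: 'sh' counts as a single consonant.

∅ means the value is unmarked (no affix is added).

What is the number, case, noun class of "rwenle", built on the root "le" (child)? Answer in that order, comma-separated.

plural, instrumental, class I

Segment: r-wi-an-le.
number: an- → plural.
case: wi- → instrumental.
noun class: r- → class I.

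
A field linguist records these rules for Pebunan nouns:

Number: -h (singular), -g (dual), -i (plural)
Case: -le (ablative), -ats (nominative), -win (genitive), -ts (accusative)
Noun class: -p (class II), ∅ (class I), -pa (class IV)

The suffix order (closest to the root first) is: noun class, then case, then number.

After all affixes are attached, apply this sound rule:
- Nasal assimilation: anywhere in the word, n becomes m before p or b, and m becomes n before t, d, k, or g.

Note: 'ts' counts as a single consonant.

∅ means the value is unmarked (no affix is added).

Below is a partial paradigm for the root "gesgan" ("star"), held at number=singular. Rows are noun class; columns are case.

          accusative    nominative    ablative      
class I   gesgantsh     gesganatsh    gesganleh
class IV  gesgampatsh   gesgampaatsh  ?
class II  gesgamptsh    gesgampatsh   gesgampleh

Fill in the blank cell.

Attach noun class class IV -pa → gesganpa.
Attach case ablative -le → gesganpale.
Attach number singular -h → gesganpaleh.
Apply nasal assimilation: gesganpaleh → gesgampaleh.

gesgampaleh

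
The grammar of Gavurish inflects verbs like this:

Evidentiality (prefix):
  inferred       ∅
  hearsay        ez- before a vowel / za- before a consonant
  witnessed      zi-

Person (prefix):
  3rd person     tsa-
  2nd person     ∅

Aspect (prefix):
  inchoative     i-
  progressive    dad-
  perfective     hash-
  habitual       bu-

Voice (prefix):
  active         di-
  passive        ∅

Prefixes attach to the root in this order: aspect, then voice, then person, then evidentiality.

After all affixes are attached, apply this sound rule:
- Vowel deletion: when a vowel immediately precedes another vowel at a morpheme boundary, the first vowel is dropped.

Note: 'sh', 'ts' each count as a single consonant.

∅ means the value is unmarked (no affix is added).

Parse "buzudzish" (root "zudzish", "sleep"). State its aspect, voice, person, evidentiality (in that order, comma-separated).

Segment: bu-zudzish.
aspect: bu- → habitual.
voice: ∅ → passive.
person: ∅ → 2nd person.
evidentiality: ∅ → inferred.

habitual, passive, 2nd person, inferred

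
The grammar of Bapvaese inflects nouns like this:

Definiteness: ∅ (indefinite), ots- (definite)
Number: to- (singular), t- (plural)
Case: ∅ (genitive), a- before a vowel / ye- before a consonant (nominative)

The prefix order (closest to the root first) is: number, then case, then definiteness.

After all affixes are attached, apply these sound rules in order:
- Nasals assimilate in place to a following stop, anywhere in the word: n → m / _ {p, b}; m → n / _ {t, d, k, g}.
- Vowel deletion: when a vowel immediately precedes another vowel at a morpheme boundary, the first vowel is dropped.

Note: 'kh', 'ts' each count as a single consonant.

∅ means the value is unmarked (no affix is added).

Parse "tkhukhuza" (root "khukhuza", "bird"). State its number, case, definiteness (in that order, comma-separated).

plural, genitive, indefinite

Segment: t-khukhuza.
number: t- → plural.
case: ∅ → genitive.
definiteness: ∅ → indefinite.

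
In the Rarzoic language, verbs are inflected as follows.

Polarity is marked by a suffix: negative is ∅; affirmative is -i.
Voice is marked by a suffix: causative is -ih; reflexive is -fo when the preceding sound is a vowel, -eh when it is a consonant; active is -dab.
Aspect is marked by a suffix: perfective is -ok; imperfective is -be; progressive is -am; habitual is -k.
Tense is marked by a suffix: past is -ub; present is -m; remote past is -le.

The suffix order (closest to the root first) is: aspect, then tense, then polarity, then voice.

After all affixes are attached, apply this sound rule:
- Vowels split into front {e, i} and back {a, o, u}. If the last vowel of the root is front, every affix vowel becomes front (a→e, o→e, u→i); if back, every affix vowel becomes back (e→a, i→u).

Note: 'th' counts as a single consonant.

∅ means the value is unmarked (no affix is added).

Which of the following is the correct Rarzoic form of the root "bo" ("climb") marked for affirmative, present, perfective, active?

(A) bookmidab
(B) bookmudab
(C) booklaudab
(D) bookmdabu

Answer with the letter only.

Attach aspect perfective -ok → book.
Attach tense present -m → bookm.
Attach polarity affirmative -i → bookmi.
Attach voice active -dab → bookmidab.
Apply vowel harmony: bookmidab → bookmudab.
So the correct form is bookmudab, option (B).
(C) booklaudab is wrong: it uses remote past instead of present for tense.
(D) bookmdabu is wrong: it has the affixes in the wrong order.
(A) bookmidab is wrong: it fails to apply the sound rule(s).

B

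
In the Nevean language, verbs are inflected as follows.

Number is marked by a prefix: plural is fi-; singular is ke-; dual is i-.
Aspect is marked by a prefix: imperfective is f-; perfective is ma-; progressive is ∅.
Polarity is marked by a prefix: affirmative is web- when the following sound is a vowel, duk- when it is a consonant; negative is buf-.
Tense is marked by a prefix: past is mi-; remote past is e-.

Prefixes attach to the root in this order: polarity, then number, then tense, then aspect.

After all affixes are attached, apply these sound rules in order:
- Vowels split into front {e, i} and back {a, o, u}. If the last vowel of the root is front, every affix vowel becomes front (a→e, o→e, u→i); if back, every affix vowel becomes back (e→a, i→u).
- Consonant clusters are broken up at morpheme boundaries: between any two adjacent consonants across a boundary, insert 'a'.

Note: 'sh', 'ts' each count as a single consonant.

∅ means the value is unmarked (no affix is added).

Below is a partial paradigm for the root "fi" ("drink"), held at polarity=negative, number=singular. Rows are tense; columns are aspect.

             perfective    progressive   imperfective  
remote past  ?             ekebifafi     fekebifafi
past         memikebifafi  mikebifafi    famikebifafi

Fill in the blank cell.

Attach polarity negative buf- → buffi.
Attach number singular ke- → kebuffi.
Attach tense remote past e- → ekebuffi.
Attach aspect perfective ma- → maekebuffi.
Apply vowel harmony: maekebuffi → meekebiffi.
Apply epenthesis: meekebiffi → meekebifafi.

meekebifafi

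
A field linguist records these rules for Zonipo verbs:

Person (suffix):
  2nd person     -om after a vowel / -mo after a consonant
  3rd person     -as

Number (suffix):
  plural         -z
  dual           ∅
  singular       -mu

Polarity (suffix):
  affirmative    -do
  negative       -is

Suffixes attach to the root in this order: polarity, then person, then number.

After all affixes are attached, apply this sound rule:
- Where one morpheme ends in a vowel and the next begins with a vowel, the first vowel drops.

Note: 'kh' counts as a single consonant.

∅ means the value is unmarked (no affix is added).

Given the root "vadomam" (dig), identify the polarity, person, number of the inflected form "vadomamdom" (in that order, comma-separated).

Segment: vadomam-do-om.
polarity: -do → affirmative.
person: -om/mo → 2nd person.
number: ∅ → dual.

affirmative, 2nd person, dual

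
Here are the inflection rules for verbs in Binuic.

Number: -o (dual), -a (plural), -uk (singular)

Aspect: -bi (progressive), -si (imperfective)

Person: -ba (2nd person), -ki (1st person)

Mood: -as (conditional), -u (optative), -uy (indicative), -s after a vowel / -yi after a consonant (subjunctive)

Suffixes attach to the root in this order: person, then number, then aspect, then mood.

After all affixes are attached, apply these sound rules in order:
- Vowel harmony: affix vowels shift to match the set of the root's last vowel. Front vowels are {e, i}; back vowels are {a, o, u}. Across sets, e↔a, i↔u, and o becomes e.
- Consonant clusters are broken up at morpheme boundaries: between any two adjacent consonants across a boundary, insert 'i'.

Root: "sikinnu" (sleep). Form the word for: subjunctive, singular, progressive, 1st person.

Attach person 1st person -ki → sikinnuki.
Attach number singular -uk → sikinnukiuk.
Attach aspect progressive -bi → sikinnukiukbi.
Attach mood subjunctive -s (after vowel 'i') → sikinnukiukbis.
Apply vowel harmony: sikinnukiukbis → sikinnukuukbus.
Apply epenthesis: sikinnukuukbus → sikinnukuukibus.

sikinnukuukibus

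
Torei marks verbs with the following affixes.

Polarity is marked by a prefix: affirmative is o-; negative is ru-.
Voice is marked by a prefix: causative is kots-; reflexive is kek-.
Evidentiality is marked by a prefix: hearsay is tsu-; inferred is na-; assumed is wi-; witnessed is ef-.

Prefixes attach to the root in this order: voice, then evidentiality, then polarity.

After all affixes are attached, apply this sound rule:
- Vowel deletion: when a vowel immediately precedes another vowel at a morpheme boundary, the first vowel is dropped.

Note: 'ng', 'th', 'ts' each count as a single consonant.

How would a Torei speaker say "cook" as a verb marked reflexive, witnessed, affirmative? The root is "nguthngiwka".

Attach voice reflexive kek- → keknguthngiwka.
Attach evidentiality witnessed ef- → efkeknguthngiwka.
Attach polarity affirmative o- → oefkeknguthngiwka.
Apply vowel deletion: oefkeknguthngiwka → efkeknguthngiwka.

efkeknguthngiwka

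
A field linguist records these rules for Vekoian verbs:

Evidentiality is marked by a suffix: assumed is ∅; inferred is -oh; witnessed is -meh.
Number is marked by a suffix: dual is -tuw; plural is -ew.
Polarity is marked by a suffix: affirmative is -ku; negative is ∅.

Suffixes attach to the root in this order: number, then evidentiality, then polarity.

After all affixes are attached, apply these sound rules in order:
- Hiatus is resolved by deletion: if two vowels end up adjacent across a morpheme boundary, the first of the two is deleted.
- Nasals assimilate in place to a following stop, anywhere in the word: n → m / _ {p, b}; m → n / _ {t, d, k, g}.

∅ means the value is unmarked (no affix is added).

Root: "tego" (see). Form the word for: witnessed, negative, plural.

Attach number plural -ew → tegoew.
Attach evidentiality witnessed -meh → tegoewmeh.
polarity = negative: zero marking, form stays tegoewmeh.
Apply vowel deletion: tegoewmeh → tegewmeh.
Nasal assimilation: no change.

tegewmeh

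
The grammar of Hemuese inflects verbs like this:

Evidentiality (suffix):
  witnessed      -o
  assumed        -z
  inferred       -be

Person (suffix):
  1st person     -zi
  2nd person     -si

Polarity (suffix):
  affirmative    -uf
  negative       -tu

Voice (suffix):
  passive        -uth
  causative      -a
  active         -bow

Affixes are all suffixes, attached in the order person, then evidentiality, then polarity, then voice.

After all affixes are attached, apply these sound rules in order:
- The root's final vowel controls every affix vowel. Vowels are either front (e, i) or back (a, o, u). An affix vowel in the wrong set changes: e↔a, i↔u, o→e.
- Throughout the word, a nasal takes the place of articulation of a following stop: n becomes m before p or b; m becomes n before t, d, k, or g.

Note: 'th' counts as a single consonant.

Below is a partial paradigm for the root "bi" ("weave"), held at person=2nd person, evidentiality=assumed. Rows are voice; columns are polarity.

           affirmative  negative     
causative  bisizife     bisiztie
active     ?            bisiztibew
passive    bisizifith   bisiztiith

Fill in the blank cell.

Attach person 2nd person -si → bisi.
Attach evidentiality assumed -z → bisiz.
Attach polarity affirmative -uf → bisizuf.
Attach voice active -bow → bisizufbow.
Apply vowel harmony: bisizufbow → bisizifbew.
Nasal assimilation: no change.

bisizifbew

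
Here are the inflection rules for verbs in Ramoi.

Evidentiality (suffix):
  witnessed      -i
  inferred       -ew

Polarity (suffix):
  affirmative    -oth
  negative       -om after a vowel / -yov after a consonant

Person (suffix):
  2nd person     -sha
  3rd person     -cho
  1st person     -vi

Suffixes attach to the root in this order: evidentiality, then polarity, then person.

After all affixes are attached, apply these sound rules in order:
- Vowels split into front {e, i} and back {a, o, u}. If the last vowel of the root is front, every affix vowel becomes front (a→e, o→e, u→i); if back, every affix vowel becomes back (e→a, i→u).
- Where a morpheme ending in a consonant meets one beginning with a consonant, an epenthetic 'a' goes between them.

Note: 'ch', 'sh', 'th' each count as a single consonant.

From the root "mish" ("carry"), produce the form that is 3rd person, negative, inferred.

Attach evidentiality inferred -ew → mishew.
Attach polarity negative -yov (after consonant 'w') → mishewyov.
Attach person 3rd person -cho → mishewyovcho.
Apply vowel harmony: mishewyovcho → mishewyevche.
Apply epenthesis: mishewyevche → mishewayevache.

mishewayevache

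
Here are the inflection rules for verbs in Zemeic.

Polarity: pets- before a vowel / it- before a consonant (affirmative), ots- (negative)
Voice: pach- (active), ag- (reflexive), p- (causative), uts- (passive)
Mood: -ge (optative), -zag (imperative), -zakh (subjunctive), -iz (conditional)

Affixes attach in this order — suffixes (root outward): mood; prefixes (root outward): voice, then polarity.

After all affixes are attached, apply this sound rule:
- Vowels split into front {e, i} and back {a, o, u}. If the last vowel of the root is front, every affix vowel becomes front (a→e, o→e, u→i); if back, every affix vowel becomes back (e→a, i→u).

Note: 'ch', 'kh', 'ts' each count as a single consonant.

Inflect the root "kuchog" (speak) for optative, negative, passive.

Attach voice passive uts- → utskuchog.
Attach polarity negative ots- → otsutskuchog.
Attach mood optative -ge → otsutskuchogge.
Apply vowel harmony: otsutskuchogge → otsutskuchogga.

otsutskuchogga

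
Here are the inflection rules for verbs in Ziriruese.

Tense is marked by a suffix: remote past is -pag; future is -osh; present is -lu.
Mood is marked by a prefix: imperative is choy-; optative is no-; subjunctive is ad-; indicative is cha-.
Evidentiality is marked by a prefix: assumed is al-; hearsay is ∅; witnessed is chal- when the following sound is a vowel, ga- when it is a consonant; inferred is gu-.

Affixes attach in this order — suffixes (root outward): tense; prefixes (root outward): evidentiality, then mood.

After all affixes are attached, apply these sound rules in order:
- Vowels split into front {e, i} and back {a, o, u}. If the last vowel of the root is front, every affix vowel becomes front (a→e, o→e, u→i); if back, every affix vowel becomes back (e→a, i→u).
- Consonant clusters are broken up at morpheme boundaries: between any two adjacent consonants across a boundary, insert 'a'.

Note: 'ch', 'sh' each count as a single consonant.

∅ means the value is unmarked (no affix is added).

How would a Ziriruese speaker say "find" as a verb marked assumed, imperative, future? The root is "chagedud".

Attach evidentiality assumed al- → alchagedud.
Attach tense future -osh → alchagedudosh.
Attach mood imperative choy- → choyalchagedudosh.
Vowel harmony: no change.
Apply epenthesis: choyalchagedudosh → choyalachagedudosh.

choyalachagedudosh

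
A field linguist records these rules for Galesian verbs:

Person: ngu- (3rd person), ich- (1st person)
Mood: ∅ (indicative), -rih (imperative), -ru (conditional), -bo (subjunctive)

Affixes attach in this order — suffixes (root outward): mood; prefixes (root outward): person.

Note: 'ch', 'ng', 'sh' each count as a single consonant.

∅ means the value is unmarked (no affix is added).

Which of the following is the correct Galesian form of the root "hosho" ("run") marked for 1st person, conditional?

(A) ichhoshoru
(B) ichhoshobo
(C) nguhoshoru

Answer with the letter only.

A

Attach person 1st person ich- → ichhosho.
Attach mood conditional -ru → ichhoshoru.
So the correct form is ichhoshoru, option (A).
(B) ichhoshobo is wrong: it uses subjunctive instead of conditional for mood.
(C) nguhoshoru is wrong: it uses 3rd person instead of 1st person for person.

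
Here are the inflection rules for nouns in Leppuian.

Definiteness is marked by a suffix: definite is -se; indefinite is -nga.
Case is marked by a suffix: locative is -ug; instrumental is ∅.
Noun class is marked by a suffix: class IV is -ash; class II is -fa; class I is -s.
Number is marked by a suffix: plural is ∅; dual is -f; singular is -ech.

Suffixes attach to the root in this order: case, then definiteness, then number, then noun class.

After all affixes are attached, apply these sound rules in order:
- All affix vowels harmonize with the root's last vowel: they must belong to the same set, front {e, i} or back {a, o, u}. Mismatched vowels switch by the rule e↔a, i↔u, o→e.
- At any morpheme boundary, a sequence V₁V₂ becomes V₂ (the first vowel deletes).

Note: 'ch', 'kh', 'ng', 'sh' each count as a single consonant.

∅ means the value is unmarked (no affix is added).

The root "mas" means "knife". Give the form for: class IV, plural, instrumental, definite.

massash

case = instrumental: zero marking, form stays mas.
Attach definiteness definite -se → masse.
number = plural: zero marking, form stays masse.
Attach noun class class IV -ash → masseash.
Apply vowel harmony: masseash → massaash.
Apply vowel deletion: massaash → massash.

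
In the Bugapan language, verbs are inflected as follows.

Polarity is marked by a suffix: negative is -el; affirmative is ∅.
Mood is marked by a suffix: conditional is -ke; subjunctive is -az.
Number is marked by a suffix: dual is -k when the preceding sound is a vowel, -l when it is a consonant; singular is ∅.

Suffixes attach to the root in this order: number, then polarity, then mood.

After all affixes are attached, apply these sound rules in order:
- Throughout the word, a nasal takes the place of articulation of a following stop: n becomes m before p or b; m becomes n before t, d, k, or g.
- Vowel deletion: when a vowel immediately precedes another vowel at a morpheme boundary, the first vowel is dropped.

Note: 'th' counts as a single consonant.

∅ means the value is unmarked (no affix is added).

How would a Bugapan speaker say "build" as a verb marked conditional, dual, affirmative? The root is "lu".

Attach number dual -k (after vowel 'u') → luk.
polarity = affirmative: zero marking, form stays luk.
Attach mood conditional -ke → lukke.
Nasal assimilation: no change.
Vowel deletion: no change.

lukke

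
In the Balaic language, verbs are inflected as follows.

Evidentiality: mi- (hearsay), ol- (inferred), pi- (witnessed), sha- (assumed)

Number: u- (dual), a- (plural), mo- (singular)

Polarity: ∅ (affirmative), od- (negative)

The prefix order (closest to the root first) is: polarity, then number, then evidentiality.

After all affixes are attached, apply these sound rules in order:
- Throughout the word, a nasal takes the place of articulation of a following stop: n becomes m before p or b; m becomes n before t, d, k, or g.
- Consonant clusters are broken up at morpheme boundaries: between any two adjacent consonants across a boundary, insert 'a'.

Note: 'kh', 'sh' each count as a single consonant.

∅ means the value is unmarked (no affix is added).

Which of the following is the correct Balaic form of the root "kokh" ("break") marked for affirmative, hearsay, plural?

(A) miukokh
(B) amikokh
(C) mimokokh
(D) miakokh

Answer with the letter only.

polarity = affirmative: zero marking, form stays kokh.
Attach number plural a- → akokh.
Attach evidentiality hearsay mi- → miakokh.
Nasal assimilation: no change.
Epenthesis: no change.
So the correct form is miakokh, option (D).
(A) miukokh is wrong: it uses dual instead of plural for number.
(C) mimokokh is wrong: it uses singular instead of plural for number.
(B) amikokh is wrong: it has the affixes in the wrong order.

D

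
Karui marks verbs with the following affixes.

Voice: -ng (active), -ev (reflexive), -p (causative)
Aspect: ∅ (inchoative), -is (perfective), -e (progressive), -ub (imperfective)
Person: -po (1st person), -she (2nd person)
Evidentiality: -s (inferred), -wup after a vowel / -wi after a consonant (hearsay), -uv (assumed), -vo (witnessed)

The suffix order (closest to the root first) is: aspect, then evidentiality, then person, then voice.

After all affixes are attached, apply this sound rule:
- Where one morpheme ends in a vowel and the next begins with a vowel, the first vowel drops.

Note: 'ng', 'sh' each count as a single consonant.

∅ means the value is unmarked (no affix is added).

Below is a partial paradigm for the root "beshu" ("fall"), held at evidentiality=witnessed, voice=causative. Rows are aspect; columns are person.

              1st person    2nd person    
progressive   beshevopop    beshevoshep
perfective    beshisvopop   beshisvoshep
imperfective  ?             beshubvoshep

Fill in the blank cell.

Attach aspect imperfective -ub → beshuub.
Attach evidentiality witnessed -vo → beshuubvo.
Attach person 1st person -po → beshuubvopo.
Attach voice causative -p → beshuubvopop.
Apply vowel deletion: beshuubvopop → beshubvopop.

beshubvopop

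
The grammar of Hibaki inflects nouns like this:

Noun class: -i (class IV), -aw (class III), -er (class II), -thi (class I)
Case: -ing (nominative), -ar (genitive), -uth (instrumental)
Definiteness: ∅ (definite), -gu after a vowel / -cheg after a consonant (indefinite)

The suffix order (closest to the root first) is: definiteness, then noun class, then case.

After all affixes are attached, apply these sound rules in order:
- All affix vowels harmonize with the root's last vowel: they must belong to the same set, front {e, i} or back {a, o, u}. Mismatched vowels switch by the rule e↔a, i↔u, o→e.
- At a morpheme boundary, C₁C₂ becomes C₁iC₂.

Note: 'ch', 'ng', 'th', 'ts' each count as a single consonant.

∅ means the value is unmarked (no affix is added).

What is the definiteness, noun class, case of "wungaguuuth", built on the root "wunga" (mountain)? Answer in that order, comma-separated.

indefinite, class IV, instrumental

Segment: wunga-gu-i-uth.
definiteness: -gu/cheg → indefinite.
noun class: -i → class IV.
case: -uth → instrumental.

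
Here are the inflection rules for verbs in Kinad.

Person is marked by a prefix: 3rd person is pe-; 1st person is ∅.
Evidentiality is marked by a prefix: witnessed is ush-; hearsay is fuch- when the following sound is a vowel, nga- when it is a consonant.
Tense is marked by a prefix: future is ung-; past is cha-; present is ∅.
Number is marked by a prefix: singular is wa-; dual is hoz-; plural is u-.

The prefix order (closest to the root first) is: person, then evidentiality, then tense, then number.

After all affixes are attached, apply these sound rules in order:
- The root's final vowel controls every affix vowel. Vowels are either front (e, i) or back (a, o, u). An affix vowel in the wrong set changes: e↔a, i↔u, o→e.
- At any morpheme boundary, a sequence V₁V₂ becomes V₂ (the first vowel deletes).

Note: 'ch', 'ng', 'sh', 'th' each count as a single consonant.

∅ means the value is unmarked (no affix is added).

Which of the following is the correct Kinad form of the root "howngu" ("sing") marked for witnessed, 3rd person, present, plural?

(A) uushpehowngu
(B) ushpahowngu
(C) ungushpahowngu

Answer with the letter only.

Attach person 3rd person pe- → pehowngu.
Attach evidentiality witnessed ush- → ushpehowngu.
tense = present: zero marking, form stays ushpehowngu.
Attach number plural u- → uushpehowngu.
Apply vowel harmony: uushpehowngu → uushpahowngu.
Apply vowel deletion: uushpahowngu → ushpahowngu.
So the correct form is ushpahowngu, option (B).
(A) uushpehowngu is wrong: it fails to apply the sound rule(s).
(C) ungushpahowngu is wrong: it uses future instead of present for tense.

B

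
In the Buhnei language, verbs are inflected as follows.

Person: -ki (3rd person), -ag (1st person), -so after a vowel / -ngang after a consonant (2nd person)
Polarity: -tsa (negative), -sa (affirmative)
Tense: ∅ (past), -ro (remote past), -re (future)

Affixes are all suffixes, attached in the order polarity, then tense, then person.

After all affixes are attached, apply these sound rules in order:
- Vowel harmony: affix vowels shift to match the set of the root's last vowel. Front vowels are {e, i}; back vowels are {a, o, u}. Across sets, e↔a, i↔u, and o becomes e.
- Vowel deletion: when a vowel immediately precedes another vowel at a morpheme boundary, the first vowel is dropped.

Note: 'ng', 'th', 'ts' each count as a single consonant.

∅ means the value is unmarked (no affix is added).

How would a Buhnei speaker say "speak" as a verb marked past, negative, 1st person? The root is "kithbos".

Attach polarity negative -tsa → kithbostsa.
tense = past: zero marking, form stays kithbostsa.
Attach person 1st person -ag → kithbostsaag.
Vowel harmony: no change.
Apply vowel deletion: kithbostsaag → kithbostsag.

kithbostsag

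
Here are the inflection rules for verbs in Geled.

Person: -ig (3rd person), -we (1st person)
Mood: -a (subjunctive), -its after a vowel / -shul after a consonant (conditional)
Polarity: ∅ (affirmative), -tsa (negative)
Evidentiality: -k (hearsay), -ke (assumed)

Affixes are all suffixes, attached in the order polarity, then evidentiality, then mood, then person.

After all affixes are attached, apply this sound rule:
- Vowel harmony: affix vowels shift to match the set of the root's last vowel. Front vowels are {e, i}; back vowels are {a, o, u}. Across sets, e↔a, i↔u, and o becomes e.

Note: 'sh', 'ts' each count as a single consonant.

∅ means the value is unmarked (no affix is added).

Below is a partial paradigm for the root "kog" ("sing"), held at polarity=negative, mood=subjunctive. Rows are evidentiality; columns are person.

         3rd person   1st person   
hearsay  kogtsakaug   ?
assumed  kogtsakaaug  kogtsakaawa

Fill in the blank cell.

kogtsakawa

Attach polarity negative -tsa → kogtsa.
Attach evidentiality hearsay -k → kogtsak.
Attach mood subjunctive -a → kogtsaka.
Attach person 1st person -we → kogtsakawe.
Apply vowel harmony: kogtsakawe → kogtsakawa.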